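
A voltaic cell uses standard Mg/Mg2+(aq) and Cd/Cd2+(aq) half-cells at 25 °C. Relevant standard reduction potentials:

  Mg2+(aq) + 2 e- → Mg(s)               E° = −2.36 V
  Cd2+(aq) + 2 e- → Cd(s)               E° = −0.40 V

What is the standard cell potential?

The Cd²⁺/Cd couple has the higher E°, so Cd ion is reduced (cathode) and Mg is oxidized (anode).
E°cell = E°(cathode) − E°(anode) = −0.40 − (−2.36) = +1.96 V.

+1.96 V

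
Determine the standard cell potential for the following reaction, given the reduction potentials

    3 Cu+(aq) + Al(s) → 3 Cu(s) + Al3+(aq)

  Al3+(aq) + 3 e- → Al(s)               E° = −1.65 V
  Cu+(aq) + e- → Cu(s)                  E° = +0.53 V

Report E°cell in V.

Cu+(aq) gains electrons, so the Cu⁺/Cu couple is the cathode; the Al³⁺/Al couple is the anode.
E°cell = E°(cathode) − E°(anode) = +0.53 − (−1.65) = +2.18 V.

+2.18 V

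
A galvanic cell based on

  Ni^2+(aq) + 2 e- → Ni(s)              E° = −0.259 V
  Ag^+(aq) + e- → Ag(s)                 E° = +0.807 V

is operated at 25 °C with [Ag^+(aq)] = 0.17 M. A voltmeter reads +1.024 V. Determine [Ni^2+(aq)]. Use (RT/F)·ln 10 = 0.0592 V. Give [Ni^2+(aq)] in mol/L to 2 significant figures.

With Ag⁺/Ag at the cathode and Ni²⁺/Ni at the anode, E°cell = +0.807 − (−0.259) = +1.066 V (n = 2).
From the Nernst equation, log Q = n(E° − E)/0.0592 = 2·(+1.066 − (+1.024))/0.0592 = 1.419.
For 2 Ag^+(aq) + Ni(s) → 2 Ag(s) + Ni^2+(aq), the reaction quotient is Q = [Ni^2+(aq)] / [Ag^+(aq)]^2.
Substituting the known concentrations and solving, log [Ni^2+(aq)] = −0.120 and [Ni^2+(aq)] = 0.76 M.

0.76 M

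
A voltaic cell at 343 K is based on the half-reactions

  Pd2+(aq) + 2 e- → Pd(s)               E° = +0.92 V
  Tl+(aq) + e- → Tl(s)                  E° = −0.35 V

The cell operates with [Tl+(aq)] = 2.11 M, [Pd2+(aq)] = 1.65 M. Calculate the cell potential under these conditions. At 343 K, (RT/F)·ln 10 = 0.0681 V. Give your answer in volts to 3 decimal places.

The Pd²⁺/Pd couple has the more positive E°, so it is the cathode; Tl⁺/Tl is the anode.
E°cell = E°cat − E°an = +0.92 − (−0.35) = +1.27 V; n = 2.
Balancing gives Pd2+(aq) + 2 Tl(s) → Pd(s) + 2 Tl+(aq); hence Q = [Tl+(aq)]^2 / [Pd2+(aq)] = 2.7 (log Q = 0.431).
By the Nernst equation, E = +1.27 − (0.0681/2)·(0.431) = +1.255 V.

+1.255 V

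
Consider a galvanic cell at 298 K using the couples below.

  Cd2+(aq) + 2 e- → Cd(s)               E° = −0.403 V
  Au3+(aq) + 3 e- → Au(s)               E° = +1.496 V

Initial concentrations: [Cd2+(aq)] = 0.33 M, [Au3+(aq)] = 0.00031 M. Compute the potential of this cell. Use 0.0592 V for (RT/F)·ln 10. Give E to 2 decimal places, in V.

The Au³⁺/Au couple has the more positive E°, so it is the cathode; Cd²⁺/Cd is the anode.
E°cell = E°cat − E°an = +1.496 − (−0.403) = +1.899 V; n = 6.
The balanced reaction is 2 Au3+(aq) + 3 Cd(s) → 2 Au(s) + 3 Cd2+(aq), so Q = [Cd2+(aq)]^3 / [Au3+(aq)]^2 = 3.74×10^5 and log Q = 5.573.
By the Nernst equation, E = +1.899 − (0.0592/6)·(5.573) = +1.84 V.

+1.84 V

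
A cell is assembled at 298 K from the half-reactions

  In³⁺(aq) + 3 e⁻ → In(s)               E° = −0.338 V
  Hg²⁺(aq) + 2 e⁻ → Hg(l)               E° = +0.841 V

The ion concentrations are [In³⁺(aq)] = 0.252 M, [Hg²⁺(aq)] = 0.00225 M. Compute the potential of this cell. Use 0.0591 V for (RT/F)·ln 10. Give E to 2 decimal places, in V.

+1.11 V

Since E°(Hg²⁺/Hg) > E°(In³⁺/In), Hg²⁺/Hg serves as the cathode.
E°cell = E°cat − E°an = +0.841 − (−0.338) = +1.179 V; n = 6.
Balancing gives 3 Hg²⁺(aq) + 2 In(s) → 3 Hg(l) + 2 In³⁺(aq); hence Q = [In³⁺(aq)]^2 / [Hg²⁺(aq)]^3 = 5.58×10^6 (log Q = 6.746).
By the Nernst equation, E = +1.179 − (0.0591/6)·(6.746) = +1.11 V.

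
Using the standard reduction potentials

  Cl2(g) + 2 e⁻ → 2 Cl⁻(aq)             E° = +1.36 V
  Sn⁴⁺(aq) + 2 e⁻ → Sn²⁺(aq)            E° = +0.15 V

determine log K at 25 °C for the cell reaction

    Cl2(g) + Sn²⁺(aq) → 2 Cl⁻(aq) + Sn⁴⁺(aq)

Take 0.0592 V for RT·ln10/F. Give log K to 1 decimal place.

log K = 40.9

The Cl₂/Cl⁻ couple is reduced (cathode); E°cell = +1.36 − (+0.15) = +1.21 V with n = 2.
At equilibrium E = 0, so log K = nE°cell / 0.0592 = (2)(+1.21) / 0.0592 = 40.9.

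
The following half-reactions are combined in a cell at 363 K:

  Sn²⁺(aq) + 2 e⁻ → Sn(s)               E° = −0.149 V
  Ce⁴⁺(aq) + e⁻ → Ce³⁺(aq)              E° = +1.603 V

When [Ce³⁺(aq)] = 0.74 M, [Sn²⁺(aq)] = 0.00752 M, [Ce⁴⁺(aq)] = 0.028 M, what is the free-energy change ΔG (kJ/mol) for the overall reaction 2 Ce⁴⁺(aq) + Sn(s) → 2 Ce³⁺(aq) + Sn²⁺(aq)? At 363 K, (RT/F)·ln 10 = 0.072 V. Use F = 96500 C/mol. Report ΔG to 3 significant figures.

−333 kJ/mol

E°cell = +1.603 − (−0.149) = +1.752 V; the balanced reaction transfers n = 2 electrons.
Q = ([Ce³⁺(aq)]^2·[Sn²⁺(aq)]) / [Ce⁴⁺(aq)]^2 = 5.25, so log Q = 0.720 and E = +1.752 − (0.072/2)(0.720) = +1.7261 V.
Finally ΔG = −nFE = −(2)(96500 C/mol)(+1.7261 V) = −333 kJ/mol.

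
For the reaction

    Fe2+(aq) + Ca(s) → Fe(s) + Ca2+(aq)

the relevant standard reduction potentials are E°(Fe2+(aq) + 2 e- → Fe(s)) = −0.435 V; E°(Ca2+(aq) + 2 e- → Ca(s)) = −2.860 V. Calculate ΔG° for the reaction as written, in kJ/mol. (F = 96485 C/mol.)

−468 kJ/mol

In the reaction as written Fe2+(aq) is reduced, so the Fe²⁺/Fe couple is the cathode and Ca²⁺/Ca is the anode.
E°cell = −0.435 − (−2.860) = +2.425 V; balancing electrons gives n = 2.
ΔG° = −nFE°cell = −(2)(96485)(+2.425) J/mol = −468 kJ/mol.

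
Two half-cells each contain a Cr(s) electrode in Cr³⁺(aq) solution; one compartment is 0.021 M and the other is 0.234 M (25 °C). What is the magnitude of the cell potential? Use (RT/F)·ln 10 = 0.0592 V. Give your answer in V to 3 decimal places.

For a concentration cell E°cell = 0, since both electrodes use the same couple.
The compartment with the higher Cr³⁺(aq) concentration (0.234 M) acts as the cathode; ions are reduced there and produced at the dilute (0.021 M) anode.
With n = 3, Ecell = −(0.0592/3)·log([dilute]/[conc]) = −(0.0592/3)·log(0.021/0.234) = +0.021 V.

0.021 V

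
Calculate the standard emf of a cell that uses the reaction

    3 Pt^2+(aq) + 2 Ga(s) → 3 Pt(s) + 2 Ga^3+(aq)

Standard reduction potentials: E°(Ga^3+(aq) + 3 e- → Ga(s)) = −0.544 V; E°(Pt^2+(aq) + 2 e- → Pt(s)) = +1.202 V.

In the reaction as written, Pt^2+(aq) is reduced (cathode) and Ga^3+(aq) is produced by oxidation at the anode.
E°cell = E°(cathode) − E°(anode) = +1.202 − (−0.544) = +1.746 V.

+1.746 V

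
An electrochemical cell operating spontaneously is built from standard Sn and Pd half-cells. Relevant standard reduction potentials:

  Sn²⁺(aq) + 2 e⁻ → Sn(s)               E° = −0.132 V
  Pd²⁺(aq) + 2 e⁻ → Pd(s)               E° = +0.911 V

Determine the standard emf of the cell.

The Pd²⁺/Pd couple has the higher E°, so Pd ion is reduced (cathode) and Sn is oxidized (anode).
E°cell = E°(cathode) − E°(anode) = +0.911 − (−0.132) = +1.043 V.

+1.043 V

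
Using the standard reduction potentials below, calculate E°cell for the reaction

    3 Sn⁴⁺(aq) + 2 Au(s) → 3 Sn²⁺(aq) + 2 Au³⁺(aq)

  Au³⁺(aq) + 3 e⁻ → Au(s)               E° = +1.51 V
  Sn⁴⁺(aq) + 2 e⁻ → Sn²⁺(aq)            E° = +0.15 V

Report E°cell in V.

−1.36 V

In the reaction as written, Sn⁴⁺(aq) is reduced (cathode) and Au³⁺(aq) is produced by oxidation at the anode.
E°cell = E°(cathode) − E°(anode) = +0.15 − (+1.51) = −1.36 V.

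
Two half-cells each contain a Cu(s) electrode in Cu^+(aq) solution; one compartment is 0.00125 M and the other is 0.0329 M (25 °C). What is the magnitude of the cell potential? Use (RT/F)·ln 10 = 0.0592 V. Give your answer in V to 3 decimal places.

0.084 V

For a concentration cell E°cell = 0, since both electrodes use the same couple.
The compartment with the higher Cu^+(aq) concentration (0.0329 M) acts as the cathode; ions are reduced there and produced at the dilute (0.00125 M) anode.
With n = 1, Ecell = −(0.0592/1)·log([dilute]/[conc]) = −(0.0592/1)·log(0.00125/0.0329) = +0.084 V.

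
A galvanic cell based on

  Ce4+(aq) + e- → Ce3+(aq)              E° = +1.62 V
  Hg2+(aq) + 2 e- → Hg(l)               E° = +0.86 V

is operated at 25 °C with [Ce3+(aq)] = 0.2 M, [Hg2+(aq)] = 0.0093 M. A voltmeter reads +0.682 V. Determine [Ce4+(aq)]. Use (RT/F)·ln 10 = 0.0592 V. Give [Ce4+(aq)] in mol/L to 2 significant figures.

0.00093 M

Ce⁴⁺/Ce³⁺ is the cathode (higher E°); E°cell = +1.62 − (+0.86) = +0.76 V with n = 2.
Since E = E° − (0.0592/n)·log Q, log Q = n(E° − E)/0.0592 = 2.635.
For 2 Ce4+(aq) + Hg(l) → 2 Ce3+(aq) + Hg2+(aq), the reaction quotient is Q = ([Ce3+(aq)]^2·[Hg2+(aq)]) / [Ce4+(aq)]^2.
Isolating [Ce4+(aq)] in Q = 10^{2.635} yields log [Ce4+(aq)] = −3.032, i.e. 0.00093 M.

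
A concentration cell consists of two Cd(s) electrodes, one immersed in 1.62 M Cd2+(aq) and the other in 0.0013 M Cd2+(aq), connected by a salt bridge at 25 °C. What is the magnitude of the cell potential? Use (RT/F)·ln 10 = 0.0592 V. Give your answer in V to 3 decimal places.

0.092 V

For a concentration cell E°cell = 0, since both electrodes use the same couple.
The compartment with the higher Cd2+(aq) concentration (1.62 M) acts as the cathode; ions are reduced there and produced at the dilute (0.0013 M) anode.
With n = 2, Ecell = −(0.0592/2)·log([dilute]/[conc]) = −(0.0592/2)·log(0.0013/1.62) = +0.092 V.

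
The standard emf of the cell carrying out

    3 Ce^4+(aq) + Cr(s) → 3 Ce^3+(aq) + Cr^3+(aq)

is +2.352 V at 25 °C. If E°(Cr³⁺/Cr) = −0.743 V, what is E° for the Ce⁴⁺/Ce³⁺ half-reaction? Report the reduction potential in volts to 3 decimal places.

In the reaction as written the Ce⁴⁺/Ce³⁺ couple is reduced (cathode) and Cr³⁺/Cr is oxidized (anode), so E°cell = E°(Ce⁴⁺/Ce³⁺) − E°(Cr³⁺/Cr).
E°(Ce⁴⁺/Ce³⁺) = E°cell + E°(anode) = +2.352 + (−0.743) = +1.609 V.

+1.609 V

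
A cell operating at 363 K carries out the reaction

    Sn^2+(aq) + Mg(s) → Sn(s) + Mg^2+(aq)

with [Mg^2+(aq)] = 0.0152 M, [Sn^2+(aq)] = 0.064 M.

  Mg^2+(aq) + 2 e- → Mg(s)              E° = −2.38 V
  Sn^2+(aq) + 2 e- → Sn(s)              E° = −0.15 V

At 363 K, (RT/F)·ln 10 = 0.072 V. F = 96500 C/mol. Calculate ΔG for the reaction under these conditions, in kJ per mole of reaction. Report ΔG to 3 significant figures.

With Sn²⁺/Sn reduced at the cathode, E°cell = −0.15 − (−2.38) = +2.23 V and n = 2.
The reaction quotient is [Mg^2+(aq)] / [Sn^2+(aq)] = 0.237; by Nernst, E = +2.23 − (0.072/2)(−0.624) = +2.2525 V.
ΔG = −nFE = −(2)(96500)(+2.2525) J/mol = −435 kJ/mol.

−435 kJ/mol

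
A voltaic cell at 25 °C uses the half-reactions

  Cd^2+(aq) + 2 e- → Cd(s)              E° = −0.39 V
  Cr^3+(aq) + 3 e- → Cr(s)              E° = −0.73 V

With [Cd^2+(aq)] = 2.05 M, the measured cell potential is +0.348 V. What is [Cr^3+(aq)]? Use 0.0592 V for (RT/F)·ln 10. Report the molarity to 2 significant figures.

1.2 M

Cd²⁺/Cd is the cathode (higher E°); E°cell = −0.39 − (−0.73) = +0.34 V with n = 6.
From the Nernst equation, log Q = n(E° − E)/0.0592 = 6·(+0.34 − (+0.348))/0.0592 = −0.811.
The balanced reaction is 3 Cd^2+(aq) + 2 Cr(s) → 3 Cd(s) + 2 Cr^3+(aq), so Q = [Cr^3+(aq)]^2 / [Cd^2+(aq)]^3.
Isolating [Cr^3+(aq)] in Q = 10^{−0.811} yields log [Cr^3+(aq)] = 0.062, i.e. 1.2 M.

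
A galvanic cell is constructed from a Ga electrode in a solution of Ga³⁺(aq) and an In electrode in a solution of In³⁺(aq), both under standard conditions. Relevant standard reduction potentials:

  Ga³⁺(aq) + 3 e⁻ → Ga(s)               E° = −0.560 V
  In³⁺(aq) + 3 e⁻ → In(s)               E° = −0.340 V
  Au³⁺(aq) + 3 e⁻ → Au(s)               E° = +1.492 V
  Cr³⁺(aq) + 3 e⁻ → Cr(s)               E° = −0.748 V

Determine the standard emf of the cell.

The In³⁺/In couple has the higher E°, so In ion is reduced (cathode) and Ga is oxidized (anode).
E°cell = E°(cathode) − E°(anode) = −0.340 − (−0.560) = +0.220 V.

+0.220 V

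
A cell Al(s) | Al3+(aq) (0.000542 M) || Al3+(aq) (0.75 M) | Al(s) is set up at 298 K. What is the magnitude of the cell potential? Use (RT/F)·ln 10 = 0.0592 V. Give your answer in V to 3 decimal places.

0.062 V

For a concentration cell E°cell = 0, since both electrodes use the same couple.
The compartment with the higher Al3+(aq) concentration (0.75 M) acts as the cathode; ions are reduced there and produced at the dilute (0.000542 M) anode.
With n = 3, Ecell = −(0.0592/3)·log([dilute]/[conc]) = −(0.0592/3)·log(0.000542/0.75) = +0.062 V.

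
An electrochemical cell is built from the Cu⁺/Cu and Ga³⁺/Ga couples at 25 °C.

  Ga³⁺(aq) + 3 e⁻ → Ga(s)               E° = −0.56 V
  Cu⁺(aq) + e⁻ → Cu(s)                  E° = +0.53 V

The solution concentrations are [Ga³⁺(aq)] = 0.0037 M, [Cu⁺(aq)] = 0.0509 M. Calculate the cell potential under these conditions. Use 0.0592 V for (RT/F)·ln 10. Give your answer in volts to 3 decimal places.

The Cu⁺/Cu couple has the more positive E°, so it is the cathode; Ga³⁺/Ga is the anode.
E°cell = +0.53 − (−0.56) = +1.09 V, with n = 3 electrons transferred.
The balanced reaction is 3 Cu⁺(aq) + Ga(s) → 3 Cu(s) + Ga³⁺(aq), so Q = [Ga³⁺(aq)] / [Cu⁺(aq)]^3 = 28.1 and log Q = 1.448.
E = E° − (0.0592/n)·log Q = +1.09 − (0.0592/3)(1.448) = +1.061 V.

+1.061 V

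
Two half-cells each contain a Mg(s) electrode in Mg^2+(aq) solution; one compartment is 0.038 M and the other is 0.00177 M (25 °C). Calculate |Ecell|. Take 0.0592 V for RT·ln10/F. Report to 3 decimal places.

0.039 V

For a concentration cell E°cell = 0, since both electrodes use the same couple.
The compartment with the higher Mg^2+(aq) concentration (0.038 M) acts as the cathode; ions are reduced there and produced at the dilute (0.00177 M) anode.
With n = 2, Ecell = −(0.0592/2)·log([dilute]/[conc]) = −(0.0592/2)·log(0.00177/0.038) = +0.039 V.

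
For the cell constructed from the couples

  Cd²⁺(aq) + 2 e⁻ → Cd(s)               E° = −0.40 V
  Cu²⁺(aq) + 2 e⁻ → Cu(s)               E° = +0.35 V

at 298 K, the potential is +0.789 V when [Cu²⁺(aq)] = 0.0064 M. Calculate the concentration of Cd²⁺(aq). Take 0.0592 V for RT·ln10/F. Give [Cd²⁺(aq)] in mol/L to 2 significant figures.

Cu²⁺/Cu is the cathode (higher E°); E°cell = +0.35 − (−0.40) = +0.75 V with n = 2.
From the Nernst equation, log Q = n(E° − E)/0.0592 = 2·(+0.75 − (+0.789))/0.0592 = −1.318.
The balanced reaction is Cu²⁺(aq) + Cd(s) → Cu(s) + Cd²⁺(aq), so Q = [Cd²⁺(aq)] / [Cu²⁺(aq)].
Solving for the unknown gives log [Cd²⁺(aq)] = −3.512, so [Cd²⁺(aq)] ≈ 0.00031 M.

0.00031 M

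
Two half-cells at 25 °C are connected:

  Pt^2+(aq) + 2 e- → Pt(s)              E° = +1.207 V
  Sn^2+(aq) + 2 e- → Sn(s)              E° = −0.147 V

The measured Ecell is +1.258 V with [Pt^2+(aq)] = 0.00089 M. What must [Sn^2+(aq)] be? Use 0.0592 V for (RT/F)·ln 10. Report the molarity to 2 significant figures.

Pt²⁺/Pt is the cathode (higher E°); E°cell = +1.207 − (−0.147) = +1.354 V with n = 2.
Since E = E° − (0.0592/n)·log Q, log Q = n(E° − E)/0.0592 = 3.243.
The balanced reaction is Pt^2+(aq) + Sn(s) → Pt(s) + Sn^2+(aq), so Q = [Sn^2+(aq)] / [Pt^2+(aq)].
Isolating [Sn^2+(aq)] in Q = 10^{3.243} yields log [Sn^2+(aq)] = 0.192, i.e. 1.6 M.

1.6 M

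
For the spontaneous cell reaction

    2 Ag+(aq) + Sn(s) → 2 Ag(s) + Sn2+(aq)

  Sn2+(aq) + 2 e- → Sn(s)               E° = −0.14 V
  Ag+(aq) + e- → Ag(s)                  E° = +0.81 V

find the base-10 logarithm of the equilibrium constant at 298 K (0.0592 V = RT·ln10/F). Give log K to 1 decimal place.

log K = 32.1

The Ag⁺/Ag couple is reduced (cathode); E°cell = +0.81 − (−0.14) = +0.95 V with n = 2.
At equilibrium E = 0, so log K = nE°cell / 0.0592 = (2)(+0.95) / 0.0592 = 32.1.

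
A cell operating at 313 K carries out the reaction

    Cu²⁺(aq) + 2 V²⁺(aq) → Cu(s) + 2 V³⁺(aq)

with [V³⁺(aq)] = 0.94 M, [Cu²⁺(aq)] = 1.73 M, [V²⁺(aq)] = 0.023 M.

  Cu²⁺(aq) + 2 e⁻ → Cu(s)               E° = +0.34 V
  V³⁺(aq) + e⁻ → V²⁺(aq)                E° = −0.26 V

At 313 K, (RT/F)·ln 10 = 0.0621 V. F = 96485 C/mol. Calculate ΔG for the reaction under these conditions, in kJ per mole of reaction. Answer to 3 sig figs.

−97.9 kJ/mol

With Cu²⁺/Cu reduced at the cathode, E°cell = +0.34 − (−0.26) = +0.60 V and n = 2.
Here Q = [V³⁺(aq)]^2 / ([Cu²⁺(aq)]·[V²⁺(aq)]^2) = 966 (log Q = 2.985), giving E = +0.60 − (0.0621/2)·(2.985) = +0.5073 V.
Then ΔG = −nFE = −2 × 96485 × +0.5073 J/mol = −97.9 kJ/mol.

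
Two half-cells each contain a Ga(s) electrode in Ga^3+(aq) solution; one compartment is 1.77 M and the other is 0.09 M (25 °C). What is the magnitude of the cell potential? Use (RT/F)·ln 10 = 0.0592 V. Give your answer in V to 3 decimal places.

For a concentration cell E°cell = 0, since both electrodes use the same couple.
The compartment with the higher Ga^3+(aq) concentration (1.77 M) acts as the cathode; ions are reduced there and produced at the dilute (0.09 M) anode.
With n = 3, Ecell = −(0.0592/3)·log([dilute]/[conc]) = −(0.0592/3)·log(0.09/1.77) = +0.026 V.

0.026 V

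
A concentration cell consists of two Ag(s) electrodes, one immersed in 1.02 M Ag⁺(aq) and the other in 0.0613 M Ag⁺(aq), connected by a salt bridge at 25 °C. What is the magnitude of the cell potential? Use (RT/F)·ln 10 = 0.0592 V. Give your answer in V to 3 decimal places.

0.072 V

For a concentration cell E°cell = 0, since both electrodes use the same couple.
The compartment with the higher Ag⁺(aq) concentration (1.02 M) acts as the cathode; ions are reduced there and produced at the dilute (0.0613 M) anode.
With n = 1, Ecell = −(0.0592/1)·log([dilute]/[conc]) = −(0.0592/1)·log(0.0613/1.02) = +0.072 V.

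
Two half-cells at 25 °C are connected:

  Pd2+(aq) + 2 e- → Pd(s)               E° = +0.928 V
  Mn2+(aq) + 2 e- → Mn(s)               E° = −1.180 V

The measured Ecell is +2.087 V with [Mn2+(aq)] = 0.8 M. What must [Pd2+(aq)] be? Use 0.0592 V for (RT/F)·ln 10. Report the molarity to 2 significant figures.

0.16 M

Pd²⁺/Pd is the cathode (higher E°); E°cell = +0.928 − (−1.180) = +2.108 V with n = 2.
From the Nernst equation, log Q = n(E° − E)/0.0592 = 2·(+2.108 − (+2.087))/0.0592 = 0.709.
For Pd2+(aq) + Mn(s) → Pd(s) + Mn2+(aq), the reaction quotient is Q = [Mn2+(aq)] / [Pd2+(aq)].
Isolating [Pd2+(aq)] in Q = 10^{0.709} yields log [Pd2+(aq)] = −0.806, i.e. 0.16 M.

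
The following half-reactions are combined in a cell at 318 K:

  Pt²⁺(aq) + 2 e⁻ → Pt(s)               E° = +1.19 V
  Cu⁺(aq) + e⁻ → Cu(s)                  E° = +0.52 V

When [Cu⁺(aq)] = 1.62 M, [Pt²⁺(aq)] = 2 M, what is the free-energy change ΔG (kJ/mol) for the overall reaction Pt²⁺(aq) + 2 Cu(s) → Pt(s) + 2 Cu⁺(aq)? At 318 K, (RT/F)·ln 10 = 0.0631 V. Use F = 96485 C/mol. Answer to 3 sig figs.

−129 kJ/mol

The standard cell potential is +1.19 − (+0.52) = +0.67 V, with n = 2 electrons in the balanced equation.
Here Q = [Cu⁺(aq)]^2 / [Pt²⁺(aq)] = 1.31 (log Q = 0.118), giving E = +0.67 − (0.0631/2)·(0.118) = +0.6663 V.
Then ΔG = −nFE = −2 × 96485 × +0.6663 J/mol = −129 kJ/mol.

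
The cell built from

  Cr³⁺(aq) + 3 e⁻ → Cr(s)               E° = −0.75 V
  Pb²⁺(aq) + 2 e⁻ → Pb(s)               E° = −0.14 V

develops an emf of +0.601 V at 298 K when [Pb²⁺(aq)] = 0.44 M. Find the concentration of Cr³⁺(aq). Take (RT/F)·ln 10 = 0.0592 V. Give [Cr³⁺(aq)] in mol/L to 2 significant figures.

0.83 M

With Pb²⁺/Pb at the cathode and Cr³⁺/Cr at the anode, E°cell = −0.14 − (−0.75) = +0.61 V (n = 6).
Since E = E° − (0.0592/n)·log Q, log Q = n(E° − E)/0.0592 = 0.912.
For 3 Pb²⁺(aq) + 2 Cr(s) → 3 Pb(s) + 2 Cr³⁺(aq), the reaction quotient is Q = [Cr³⁺(aq)]^2 / [Pb²⁺(aq)]^3.
Isolating [Cr³⁺(aq)] in Q = 10^{0.912} yields log [Cr³⁺(aq)] = −0.079, i.e. 0.83 M.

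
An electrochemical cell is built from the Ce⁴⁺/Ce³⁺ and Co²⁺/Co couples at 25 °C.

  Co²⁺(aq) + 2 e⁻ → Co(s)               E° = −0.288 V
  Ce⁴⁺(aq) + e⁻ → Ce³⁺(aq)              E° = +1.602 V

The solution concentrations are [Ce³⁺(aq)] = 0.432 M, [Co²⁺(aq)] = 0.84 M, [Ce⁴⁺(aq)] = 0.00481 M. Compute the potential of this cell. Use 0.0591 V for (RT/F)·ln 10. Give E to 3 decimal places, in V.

The Ce⁴⁺/Ce³⁺ couple has the more positive E°, so it is the cathode; Co²⁺/Co is the anode.
The standard potential is +1.602 − (−0.288) = +1.890 V and the balanced reaction transfers n = 2 electrons.
For the overall reaction 2 Ce⁴⁺(aq) + Co(s) → 2 Ce³⁺(aq) + Co²⁺(aq), Q = ([Ce³⁺(aq)]^2·[Co²⁺(aq)]) / [Ce⁴⁺(aq)]^2 = 6.78×10^3, giving log Q = 3.831.
By the Nernst equation, E = +1.890 − (0.0591/2)·(3.831) = +1.777 V.

+1.777 V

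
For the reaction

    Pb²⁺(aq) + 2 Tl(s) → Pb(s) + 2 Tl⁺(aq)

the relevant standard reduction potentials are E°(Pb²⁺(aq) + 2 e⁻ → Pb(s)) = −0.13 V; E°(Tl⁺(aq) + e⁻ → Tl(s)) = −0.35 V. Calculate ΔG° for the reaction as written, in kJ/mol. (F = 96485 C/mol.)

In the reaction as written Pb²⁺(aq) is reduced, so the Pb²⁺/Pb couple is the cathode and Tl⁺/Tl is the anode.
E°cell = −0.13 − (−0.35) = +0.22 V; balancing electrons gives n = 2.
ΔG° = −nFE°cell = −(2)(96485)(+0.22) J/mol = −42.5 kJ/mol.

−42.5 kJ/mol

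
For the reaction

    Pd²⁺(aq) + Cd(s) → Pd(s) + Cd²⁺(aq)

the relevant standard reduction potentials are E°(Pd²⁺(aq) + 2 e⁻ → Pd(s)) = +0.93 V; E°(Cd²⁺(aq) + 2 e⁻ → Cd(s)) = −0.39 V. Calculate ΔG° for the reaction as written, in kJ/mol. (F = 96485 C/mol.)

In the reaction as written Pd²⁺(aq) is reduced, so the Pd²⁺/Pd couple is the cathode and Cd²⁺/Cd is the anode.
E°cell = +0.93 − (−0.39) = +1.32 V; balancing electrons gives n = 2.
ΔG° = −nFE°cell = −(2)(96485)(+1.32) J/mol = −255 kJ/mol.

−255 kJ/mol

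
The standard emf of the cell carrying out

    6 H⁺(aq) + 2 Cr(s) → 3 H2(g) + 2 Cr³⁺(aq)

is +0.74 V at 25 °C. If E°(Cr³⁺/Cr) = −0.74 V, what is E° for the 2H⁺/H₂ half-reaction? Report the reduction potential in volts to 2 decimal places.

In the reaction as written the 2H⁺/H₂ couple is reduced (cathode) and Cr³⁺/Cr is oxidized (anode), so E°cell = E°(2H⁺/H₂) − E°(Cr³⁺/Cr).
E°(2H⁺/H₂) = E°cell + E°(anode) = +0.74 + (−0.74) = +0.00 V.

+0.00 V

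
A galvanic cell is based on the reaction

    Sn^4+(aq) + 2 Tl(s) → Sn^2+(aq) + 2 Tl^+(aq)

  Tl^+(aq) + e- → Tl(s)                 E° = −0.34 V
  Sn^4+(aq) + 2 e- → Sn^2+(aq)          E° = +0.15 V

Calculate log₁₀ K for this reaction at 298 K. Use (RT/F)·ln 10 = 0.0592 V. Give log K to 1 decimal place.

The Sn⁴⁺/Sn²⁺ couple is reduced (cathode); E°cell = +0.15 − (−0.34) = +0.49 V with n = 2.
At equilibrium E = 0, so log K = nE°cell / 0.0592 = (2)(+0.49) / 0.0592 = 16.6.

log K = 16.6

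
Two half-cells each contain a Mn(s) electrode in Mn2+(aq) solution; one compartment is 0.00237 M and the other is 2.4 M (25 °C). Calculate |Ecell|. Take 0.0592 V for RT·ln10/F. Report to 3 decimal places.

0.089 V

For a concentration cell E°cell = 0, since both electrodes use the same couple.
The compartment with the higher Mn2+(aq) concentration (2.4 M) acts as the cathode; ions are reduced there and produced at the dilute (0.00237 M) anode.
With n = 2, Ecell = −(0.0592/2)·log([dilute]/[conc]) = −(0.0592/2)·log(0.00237/2.4) = +0.089 V.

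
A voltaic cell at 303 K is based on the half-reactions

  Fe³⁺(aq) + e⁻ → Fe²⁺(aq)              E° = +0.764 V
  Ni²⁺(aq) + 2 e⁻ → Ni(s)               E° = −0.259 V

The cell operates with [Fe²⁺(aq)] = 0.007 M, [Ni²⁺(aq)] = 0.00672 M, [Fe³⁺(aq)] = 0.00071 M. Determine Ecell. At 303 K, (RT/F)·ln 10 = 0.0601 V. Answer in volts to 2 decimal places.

Since E°(Fe³⁺/Fe²⁺) > E°(Ni²⁺/Ni), Fe³⁺/Fe²⁺ serves as the cathode.
The standard potential is +0.764 − (−0.259) = +1.023 V and the balanced reaction transfers n = 2 electrons.
The balanced reaction is 2 Fe³⁺(aq) + Ni(s) → 2 Fe²⁺(aq) + Ni²⁺(aq), so Q = ([Fe²⁺(aq)]^2·[Ni²⁺(aq)]) / [Fe³⁺(aq)]^2 = 0.653 and log Q = −0.185.
E = E° − (0.0601/n)·log Q = +1.023 − (0.0601/2)(−0.185) = +1.03 V.

+1.03 V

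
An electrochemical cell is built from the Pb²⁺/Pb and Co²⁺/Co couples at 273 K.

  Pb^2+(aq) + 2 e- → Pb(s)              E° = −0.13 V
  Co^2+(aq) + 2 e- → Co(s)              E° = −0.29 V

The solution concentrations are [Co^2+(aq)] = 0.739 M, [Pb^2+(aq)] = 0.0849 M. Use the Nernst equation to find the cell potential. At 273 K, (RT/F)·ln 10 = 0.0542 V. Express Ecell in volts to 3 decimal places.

+0.135 V

The Pb²⁺/Pb couple has the more positive E°, so it is the cathode; Co²⁺/Co is the anode.
E°cell = −0.13 − (−0.29) = +0.16 V, with n = 2 electrons transferred.
For the overall reaction Pb^2+(aq) + Co(s) → Pb(s) + Co^2+(aq), Q = [Co^2+(aq)] / [Pb^2+(aq)] = 8.7, giving log Q = 0.940.
Applying E = E° − (RT ln10/nF)·log Q gives +0.16 − (0.0542/2)(0.940) = +0.135 V.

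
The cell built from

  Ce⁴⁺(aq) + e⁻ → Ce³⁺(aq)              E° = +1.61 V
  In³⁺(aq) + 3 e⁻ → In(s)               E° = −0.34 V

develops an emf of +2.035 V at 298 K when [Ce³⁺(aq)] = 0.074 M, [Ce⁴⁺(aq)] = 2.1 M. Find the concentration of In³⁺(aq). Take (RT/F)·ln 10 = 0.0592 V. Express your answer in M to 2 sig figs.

With Ce⁴⁺/Ce³⁺ at the cathode and In³⁺/In at the anode, E°cell = +1.61 − (−0.34) = +1.95 V (n = 3).
Since E = E° − (0.0592/n)·log Q, log Q = n(E° − E)/0.0592 = −4.307.
The balanced reaction is 3 Ce⁴⁺(aq) + In(s) → 3 Ce³⁺(aq) + In³⁺(aq), so Q = ([Ce³⁺(aq)]^3·[In³⁺(aq)]) / [Ce⁴⁺(aq)]^3.
Solving for the unknown gives log [In³⁺(aq)] = 0.052, so [In³⁺(aq)] ≈ 1.1 M.

1.1 M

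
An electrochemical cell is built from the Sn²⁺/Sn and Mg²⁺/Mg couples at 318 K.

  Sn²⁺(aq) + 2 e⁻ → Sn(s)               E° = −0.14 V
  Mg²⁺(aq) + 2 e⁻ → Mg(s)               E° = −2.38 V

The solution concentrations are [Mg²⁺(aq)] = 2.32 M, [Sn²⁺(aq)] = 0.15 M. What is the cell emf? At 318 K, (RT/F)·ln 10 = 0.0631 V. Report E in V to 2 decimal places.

Sn²⁺/Sn is reduced (cathode, E° = −0.14 V) and Mg²⁺/Mg is oxidized (anode).
The standard potential is −0.14 − (−2.38) = +2.24 V and the balanced reaction transfers n = 2 electrons.
For the overall reaction Sn²⁺(aq) + Mg(s) → Sn(s) + Mg²⁺(aq), Q = [Mg²⁺(aq)] / [Sn²⁺(aq)] = 15.5, giving log Q = 1.189.
E = E° − (0.0631/n)·log Q = +2.24 − (0.0631/2)(1.189) = +2.20 V.

+2.20 V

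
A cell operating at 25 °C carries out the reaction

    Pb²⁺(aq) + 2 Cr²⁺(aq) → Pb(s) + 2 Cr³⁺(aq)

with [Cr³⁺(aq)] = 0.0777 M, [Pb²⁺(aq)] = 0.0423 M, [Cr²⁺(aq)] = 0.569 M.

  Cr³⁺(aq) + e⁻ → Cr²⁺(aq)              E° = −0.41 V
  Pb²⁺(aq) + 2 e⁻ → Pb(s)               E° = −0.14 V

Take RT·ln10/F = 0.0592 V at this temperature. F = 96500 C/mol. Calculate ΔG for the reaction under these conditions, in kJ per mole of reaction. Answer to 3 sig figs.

The standard cell potential is −0.14 − (−0.41) = +0.27 V, with n = 2 electrons in the balanced equation.
The reaction quotient is [Cr³⁺(aq)]^2 / ([Pb²⁺(aq)]·[Cr²⁺(aq)]^2) = 0.441; by Nernst, E = +0.27 − (0.0592/2)(−0.356) = +0.2805 V.
Then ΔG = −nFE = −2 × 96500 × +0.2805 J/mol = −54.1 kJ/mol.

−54.1 kJ/mol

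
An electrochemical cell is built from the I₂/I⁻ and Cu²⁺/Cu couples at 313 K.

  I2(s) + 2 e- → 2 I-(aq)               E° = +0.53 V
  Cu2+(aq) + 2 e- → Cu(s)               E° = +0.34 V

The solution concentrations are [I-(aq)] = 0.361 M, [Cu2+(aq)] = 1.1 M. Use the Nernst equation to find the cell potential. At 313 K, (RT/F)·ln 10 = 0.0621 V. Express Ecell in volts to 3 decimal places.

I₂/I⁻ is reduced (cathode, E° = +0.53 V) and Cu²⁺/Cu is oxidized (anode).
E°cell = E°cat − E°an = +0.53 − (+0.34) = +0.19 V; n = 2.
Balancing gives I2(s) + Cu(s) → 2 I-(aq) + Cu2+(aq); hence Q = [I-(aq)]^2·[Cu2+(aq)] = 0.143 (log Q = −0.844).
E = E° − (0.0621/n)·log Q = +0.19 − (0.0621/2)(−0.844) = +0.216 V.

+0.216 V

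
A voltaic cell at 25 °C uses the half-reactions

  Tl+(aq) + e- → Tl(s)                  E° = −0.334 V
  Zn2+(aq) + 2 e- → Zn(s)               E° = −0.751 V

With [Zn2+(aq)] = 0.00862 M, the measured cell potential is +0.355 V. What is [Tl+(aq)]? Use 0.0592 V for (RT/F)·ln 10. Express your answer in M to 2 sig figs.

0.0083 M

The Tl⁺/Tl couple has the larger reduction potential, so it is the cathode: E°cell = −0.334 − (−0.751) = +0.417 V and n = 2.
Rearranging E = E° − (0.0592/n)·log Q gives log Q = 2(+0.417 − (+0.355))/0.0592 = 2.095.
The balanced reaction is 2 Tl+(aq) + Zn(s) → 2 Tl(s) + Zn2+(aq), so Q = [Zn2+(aq)] / [Tl+(aq)]^2.
Substituting the known concentrations and solving, log [Tl+(aq)] = −2.080 and [Tl+(aq)] = 0.0083 M.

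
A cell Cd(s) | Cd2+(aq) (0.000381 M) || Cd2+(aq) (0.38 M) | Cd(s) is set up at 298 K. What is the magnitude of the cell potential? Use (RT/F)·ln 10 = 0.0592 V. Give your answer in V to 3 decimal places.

0.089 V

For a concentration cell E°cell = 0, since both electrodes use the same couple.
The compartment with the higher Cd2+(aq) concentration (0.38 M) acts as the cathode; ions are reduced there and produced at the dilute (0.000381 M) anode.
With n = 2, Ecell = −(0.0592/2)·log([dilute]/[conc]) = −(0.0592/2)·log(0.000381/0.38) = +0.089 V.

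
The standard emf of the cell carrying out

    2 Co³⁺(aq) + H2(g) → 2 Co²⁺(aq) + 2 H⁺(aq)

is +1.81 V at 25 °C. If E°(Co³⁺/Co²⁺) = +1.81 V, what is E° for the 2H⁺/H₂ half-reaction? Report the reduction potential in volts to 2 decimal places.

+0.00 V

In the reaction as written the Co³⁺/Co²⁺ couple is reduced (cathode) and 2H⁺/H₂ is oxidized (anode), so E°cell = E°(Co³⁺/Co²⁺) − E°(2H⁺/H₂).
E°(2H⁺/H₂) = E°(cathode) − E°cell = +1.81 − (+1.81) = +0.00 V.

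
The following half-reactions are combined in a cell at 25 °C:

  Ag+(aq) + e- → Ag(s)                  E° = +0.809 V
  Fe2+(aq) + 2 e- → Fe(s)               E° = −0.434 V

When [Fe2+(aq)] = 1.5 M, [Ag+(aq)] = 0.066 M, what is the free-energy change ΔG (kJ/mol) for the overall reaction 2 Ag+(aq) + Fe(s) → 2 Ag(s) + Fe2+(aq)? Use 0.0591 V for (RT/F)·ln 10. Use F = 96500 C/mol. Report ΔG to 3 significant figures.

−225 kJ/mol

With Ag⁺/Ag reduced at the cathode, E°cell = +0.809 − (−0.434) = +1.243 V and n = 2.
Q = [Fe2+(aq)] / [Ag+(aq)]^2 = 344, so log Q = 2.537 and E = +1.243 − (0.0591/2)(2.537) = +1.1680 V.
Then ΔG = −nFE = −2 × 96500 × +1.1680 J/mol = −225 kJ/mol.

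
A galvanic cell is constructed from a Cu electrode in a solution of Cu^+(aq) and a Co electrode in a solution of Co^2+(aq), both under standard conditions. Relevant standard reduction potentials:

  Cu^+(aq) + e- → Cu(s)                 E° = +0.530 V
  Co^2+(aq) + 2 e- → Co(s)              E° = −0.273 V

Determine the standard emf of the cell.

+0.803 V

Of the two couples in this cell, the one with the more positive reduction potential is reduced at the cathode: here that is Cu⁺/Cu (+0.530 V); Co²⁺/Co (−0.273 V) is the anode.
E°cell = E°(cathode) − E°(anode) = +0.530 − (−0.273) = +0.803 V.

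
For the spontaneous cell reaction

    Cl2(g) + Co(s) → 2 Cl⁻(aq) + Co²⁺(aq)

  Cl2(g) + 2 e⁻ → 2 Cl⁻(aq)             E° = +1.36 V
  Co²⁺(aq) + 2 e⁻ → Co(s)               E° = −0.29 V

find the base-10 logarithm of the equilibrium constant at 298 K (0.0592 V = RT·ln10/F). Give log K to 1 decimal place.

log K = 55.7

The Cl₂/Cl⁻ couple is reduced (cathode); E°cell = +1.36 − (−0.29) = +1.65 V with n = 2.
At equilibrium E = 0, so log K = nE°cell / 0.0592 = (2)(+1.65) / 0.0592 = 55.7.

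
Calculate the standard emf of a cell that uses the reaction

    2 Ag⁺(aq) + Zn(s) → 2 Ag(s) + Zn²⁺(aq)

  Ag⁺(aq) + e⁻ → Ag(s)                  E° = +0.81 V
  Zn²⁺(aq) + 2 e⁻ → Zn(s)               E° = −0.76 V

+1.57 V

In the reaction as written, Ag⁺(aq) is reduced (cathode) and Zn²⁺(aq) is produced by oxidation at the anode.
E°cell = E°(cathode) − E°(anode) = +0.81 − (−0.76) = +1.57 V.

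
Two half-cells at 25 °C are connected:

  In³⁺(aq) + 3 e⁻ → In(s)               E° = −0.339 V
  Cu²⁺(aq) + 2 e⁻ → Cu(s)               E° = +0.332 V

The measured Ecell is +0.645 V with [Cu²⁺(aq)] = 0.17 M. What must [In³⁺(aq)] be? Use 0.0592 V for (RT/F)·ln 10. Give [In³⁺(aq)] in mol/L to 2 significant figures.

1.5 M

Cu²⁺/Cu is the cathode (higher E°); E°cell = +0.332 − (−0.339) = +0.671 V with n = 6.
Rearranging E = E° − (0.0592/n)·log Q gives log Q = 6(+0.671 − (+0.645))/0.0592 = 2.635.
Balancing electrons gives 3 Cu²⁺(aq) + 2 In(s) → 3 Cu(s) + 2 In³⁺(aq); thus Q = [In³⁺(aq)]^2 / [Cu²⁺(aq)]^3.
Substituting the known concentrations and solving, log [In³⁺(aq)] = 0.163 and [In³⁺(aq)] = 1.5 M.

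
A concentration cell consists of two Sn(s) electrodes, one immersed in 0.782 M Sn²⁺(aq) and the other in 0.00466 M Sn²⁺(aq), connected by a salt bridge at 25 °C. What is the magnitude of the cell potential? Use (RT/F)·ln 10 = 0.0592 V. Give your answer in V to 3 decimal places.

For a concentration cell E°cell = 0, since both electrodes use the same couple.
The compartment with the higher Sn²⁺(aq) concentration (0.782 M) acts as the cathode; ions are reduced there and produced at the dilute (0.00466 M) anode.
With n = 2, Ecell = −(0.0592/2)·log([dilute]/[conc]) = −(0.0592/2)·log(0.00466/0.782) = +0.066 V.

0.066 V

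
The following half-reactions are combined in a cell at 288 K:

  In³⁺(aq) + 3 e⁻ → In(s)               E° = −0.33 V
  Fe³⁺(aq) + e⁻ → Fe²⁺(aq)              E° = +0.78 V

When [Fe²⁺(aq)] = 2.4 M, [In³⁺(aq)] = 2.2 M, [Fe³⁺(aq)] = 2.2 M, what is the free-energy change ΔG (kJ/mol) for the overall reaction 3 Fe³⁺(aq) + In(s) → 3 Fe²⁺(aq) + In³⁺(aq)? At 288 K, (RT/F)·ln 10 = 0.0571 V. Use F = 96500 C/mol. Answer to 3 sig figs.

The standard cell potential is +0.78 − (−0.33) = +1.11 V, with n = 3 electrons in the balanced equation.
Q = ([Fe²⁺(aq)]^3·[In³⁺(aq)]) / [Fe³⁺(aq)]^3 = 2.86, so log Q = 0.456 and E = +1.11 − (0.0571/3)(0.456) = +1.1013 V.
Then ΔG = −nFE = −3 × 96500 × +1.1013 J/mol = −319 kJ/mol.

−319 kJ/mol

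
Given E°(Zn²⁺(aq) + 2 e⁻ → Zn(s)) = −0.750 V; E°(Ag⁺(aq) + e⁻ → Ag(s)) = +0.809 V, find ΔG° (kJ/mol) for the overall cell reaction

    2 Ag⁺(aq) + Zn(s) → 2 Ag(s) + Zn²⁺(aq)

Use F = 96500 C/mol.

In the reaction as written Ag⁺(aq) is reduced, so the Ag⁺/Ag couple is the cathode and Zn²⁺/Zn is the anode.
E°cell = +0.809 − (−0.750) = +1.559 V; balancing electrons gives n = 2.
ΔG° = −nFE°cell = −(2)(96500)(+1.559) J/mol = −301 kJ/mol.

−301 kJ/mol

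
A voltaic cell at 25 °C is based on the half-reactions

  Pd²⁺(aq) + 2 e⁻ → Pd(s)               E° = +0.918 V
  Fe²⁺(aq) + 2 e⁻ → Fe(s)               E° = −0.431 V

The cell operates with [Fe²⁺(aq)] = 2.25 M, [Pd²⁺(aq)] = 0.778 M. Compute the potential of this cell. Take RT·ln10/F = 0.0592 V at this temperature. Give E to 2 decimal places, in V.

Pd²⁺/Pd is reduced (cathode, E° = +0.918 V) and Fe²⁺/Fe is oxidized (anode).
E°cell = +0.918 − (−0.431) = +1.349 V, with n = 2 electrons transferred.
The balanced reaction is Pd²⁺(aq) + Fe(s) → Pd(s) + Fe²⁺(aq), so Q = [Fe²⁺(aq)] / [Pd²⁺(aq)] = 2.89 and log Q = 0.461.
E = E° − (0.0592/n)·log Q = +1.349 − (0.0592/2)(0.461) = +1.34 V.

+1.34 V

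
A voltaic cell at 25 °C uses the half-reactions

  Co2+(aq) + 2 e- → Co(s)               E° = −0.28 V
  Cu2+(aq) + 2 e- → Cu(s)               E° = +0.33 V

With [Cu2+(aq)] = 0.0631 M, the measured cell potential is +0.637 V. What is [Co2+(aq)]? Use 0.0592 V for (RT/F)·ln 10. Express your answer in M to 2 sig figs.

The Cu²⁺/Cu couple has the larger reduction potential, so it is the cathode: E°cell = +0.33 − (−0.28) = +0.61 V and n = 2.
From the Nernst equation, log Q = n(E° − E)/0.0592 = 2·(+0.61 − (+0.637))/0.0592 = −0.912.
For Cu2+(aq) + Co(s) → Cu(s) + Co2+(aq), the reaction quotient is Q = [Co2+(aq)] / [Cu2+(aq)].
Solving for the unknown gives log [Co2+(aq)] = −2.112, so [Co2+(aq)] ≈ 0.0077 M.

0.0077 M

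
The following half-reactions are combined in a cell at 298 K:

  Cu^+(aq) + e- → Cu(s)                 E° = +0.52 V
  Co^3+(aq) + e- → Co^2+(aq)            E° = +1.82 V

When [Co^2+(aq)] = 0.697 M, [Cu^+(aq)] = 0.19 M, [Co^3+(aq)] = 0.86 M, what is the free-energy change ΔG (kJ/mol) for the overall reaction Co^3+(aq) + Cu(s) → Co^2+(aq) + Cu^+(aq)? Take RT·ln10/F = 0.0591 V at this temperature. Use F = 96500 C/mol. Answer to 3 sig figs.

−130 kJ/mol

With Co³⁺/Co²⁺ reduced at the cathode, E°cell = +1.82 − (+0.52) = +1.30 V and n = 1.
The reaction quotient is ([Co^2+(aq)]·[Cu^+(aq)]) / [Co^3+(aq)] = 0.154; by Nernst, E = +1.30 − (0.0591/1)(−0.813) = +1.3480 V.
ΔG = −nFE = −(1)(96500)(+1.3480) J/mol = −130 kJ/mol.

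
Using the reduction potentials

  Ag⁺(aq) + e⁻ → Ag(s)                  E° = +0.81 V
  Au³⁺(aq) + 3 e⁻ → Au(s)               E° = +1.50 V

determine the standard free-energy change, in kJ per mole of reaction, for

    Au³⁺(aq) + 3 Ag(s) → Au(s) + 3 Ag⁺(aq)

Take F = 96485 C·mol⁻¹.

−200 kJ/mol

In the reaction as written Au³⁺(aq) is reduced, so the Au³⁺/Au couple is the cathode and Ag⁺/Ag is the anode.
E°cell = +1.50 − (+0.81) = +0.69 V; balancing electrons gives n = 3.
ΔG° = −nFE°cell = −(3)(96485)(+0.69) J/mol = −200 kJ/mol.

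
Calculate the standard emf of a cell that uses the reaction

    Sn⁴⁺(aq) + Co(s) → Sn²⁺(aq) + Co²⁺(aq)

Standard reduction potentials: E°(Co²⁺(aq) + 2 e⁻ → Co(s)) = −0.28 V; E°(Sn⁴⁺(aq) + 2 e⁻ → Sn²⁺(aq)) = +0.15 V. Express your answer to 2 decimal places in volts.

+0.43 V

In the reaction as written, Sn⁴⁺(aq) is reduced (cathode) and Co²⁺(aq) is produced by oxidation at the anode.
E°cell = E°(cathode) − E°(anode) = +0.15 − (−0.28) = +0.43 V.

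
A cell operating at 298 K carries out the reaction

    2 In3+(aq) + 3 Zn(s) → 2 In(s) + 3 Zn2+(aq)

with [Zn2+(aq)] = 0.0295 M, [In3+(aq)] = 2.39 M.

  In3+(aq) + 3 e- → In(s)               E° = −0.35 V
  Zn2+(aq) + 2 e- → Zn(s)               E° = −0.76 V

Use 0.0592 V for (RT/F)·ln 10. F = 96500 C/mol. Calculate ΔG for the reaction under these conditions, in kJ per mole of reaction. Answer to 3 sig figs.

The standard cell potential is −0.35 − (−0.76) = +0.41 V, with n = 6 electrons in the balanced equation.
Q = [Zn2+(aq)]^3 / [In3+(aq)]^2 = 4.49×10^−6, so log Q = −5.347 and E = +0.41 − (0.0592/6)(−5.347) = +0.4628 V.
Finally ΔG = −nFE = −(6)(96500 C/mol)(+0.4628 V) = −268 kJ/mol.

−268 kJ/mol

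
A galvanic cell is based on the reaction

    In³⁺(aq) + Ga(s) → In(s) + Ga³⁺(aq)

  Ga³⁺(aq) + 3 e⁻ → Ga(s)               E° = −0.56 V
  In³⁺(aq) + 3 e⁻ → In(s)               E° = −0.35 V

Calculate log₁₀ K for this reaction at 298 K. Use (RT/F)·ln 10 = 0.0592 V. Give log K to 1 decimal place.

log K = 10.6

The In³⁺/In couple is reduced (cathode); E°cell = −0.35 − (−0.56) = +0.21 V with n = 3.
At equilibrium E = 0, so log K = nE°cell / 0.0592 = (3)(+0.21) / 0.0592 = 10.6.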